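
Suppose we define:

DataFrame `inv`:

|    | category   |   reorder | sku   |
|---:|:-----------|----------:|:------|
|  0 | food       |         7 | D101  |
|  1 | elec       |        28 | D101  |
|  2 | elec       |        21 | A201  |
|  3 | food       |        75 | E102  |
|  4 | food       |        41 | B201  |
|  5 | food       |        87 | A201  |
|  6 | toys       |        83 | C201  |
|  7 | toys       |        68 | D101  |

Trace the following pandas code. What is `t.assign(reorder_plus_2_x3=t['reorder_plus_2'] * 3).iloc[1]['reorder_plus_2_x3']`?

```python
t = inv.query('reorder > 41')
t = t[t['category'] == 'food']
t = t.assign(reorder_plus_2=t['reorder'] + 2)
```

filter rows where reorder > 41:
  category  reorder   sku
3     food       75  E102
5     food       87  A201
6     toys       83  C201
7     toys       68  D101
filter rows where category == 'food':
  category  reorder   sku
3     food       75  E102
5     food       87  A201
add column reorder_plus_2 = t['reorder'] + 2:
  category  reorder   sku  reorder_plus_2
3     food       75  E102              77
5     food       87  A201              89
add column reorder_plus_2_x3 = t['reorder_plus_2'] * 3:
  category  reorder   sku  reorder_plus_2  reorder_plus_2_x3
3     food       75  E102              77                231
5     food       87  A201              89                267

267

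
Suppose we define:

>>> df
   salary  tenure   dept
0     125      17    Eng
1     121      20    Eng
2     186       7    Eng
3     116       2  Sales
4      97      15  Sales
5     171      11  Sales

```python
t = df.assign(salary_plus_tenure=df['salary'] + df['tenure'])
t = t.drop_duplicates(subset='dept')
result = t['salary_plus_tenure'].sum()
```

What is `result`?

260

add column salary_plus_tenure = df['salary'] + df['tenure']:
   salary  tenure   dept  salary_plus_tenure
0     125      17    Eng                 142
1     121      20    Eng                 141
2     186       7    Eng                 193
3     116       2  Sales                 118
4      97      15  Sales                 112
5     171      11  Sales                 182
drop duplicate dept (keep=first):
   salary  tenure   dept  salary_plus_tenure
0     125      17    Eng                 142
3     116       2  Sales                 118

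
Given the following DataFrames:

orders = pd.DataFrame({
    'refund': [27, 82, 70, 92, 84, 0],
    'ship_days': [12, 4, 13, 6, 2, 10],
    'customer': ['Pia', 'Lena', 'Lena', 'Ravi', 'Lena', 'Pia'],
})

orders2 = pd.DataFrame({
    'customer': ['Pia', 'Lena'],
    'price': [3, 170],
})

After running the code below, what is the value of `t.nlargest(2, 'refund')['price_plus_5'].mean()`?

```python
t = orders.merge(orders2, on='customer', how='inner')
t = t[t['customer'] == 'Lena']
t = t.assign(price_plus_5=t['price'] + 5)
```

175.0

merge on 'customer' (how='inner') → 5 rows:
   refund  ship_days customer  price
0      27         12      Pia      3
1      82          4     Lena    170
2      70         13     Lena    170
3      84          2     Lena    170
4       0         10      Pia      3
filter rows where customer == 'Lena':
   refund  ship_days customer  price
1      82          4     Lena    170
2      70         13     Lena    170
3      84          2     Lena    170
add column price_plus_5 = t['price'] + 5:
   refund  ship_days customer  price  price_plus_5
1      82          4     Lena    170           175
2      70         13     Lena    170           175
3      84          2     Lena    170           175
take 2 rows with largest refund:
   refund  ship_days customer  price  price_plus_5
3      84          2     Lena    170           175
1      82          4     Lena    170           175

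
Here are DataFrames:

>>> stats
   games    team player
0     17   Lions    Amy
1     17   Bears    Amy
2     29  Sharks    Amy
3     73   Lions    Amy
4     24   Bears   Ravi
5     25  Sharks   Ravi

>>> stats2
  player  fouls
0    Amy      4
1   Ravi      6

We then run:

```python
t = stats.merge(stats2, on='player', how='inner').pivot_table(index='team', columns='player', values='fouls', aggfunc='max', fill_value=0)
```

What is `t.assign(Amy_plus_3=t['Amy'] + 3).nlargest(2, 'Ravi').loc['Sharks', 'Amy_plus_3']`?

7

merge on 'player' (how='inner') → 6 rows:
   games    team player  fouls
0     17   Lions    Amy      4
1     17   Bears    Amy      4
2     29  Sharks    Amy      4
3     73   Lions    Amy      4
4     24   Bears   Ravi      6
5     25  Sharks   Ravi      6
pivot: rows=team, cols=player, max(fouls):
player  Amy  Ravi
team             
Bears     4     6
Lions     4     0
Sharks    4     6
add column Amy_plus_3 = t['Amy'] + 3:
player  Amy  Ravi  Amy_plus_3
team                         
Bears     4     6           7
Lions     4     0           7
Sharks    4     6           7
take 2 rows with largest Ravi:
player  Amy  Ravi  Amy_plus_3
team                         
Bears     4     6           7
Sharks    4     6           7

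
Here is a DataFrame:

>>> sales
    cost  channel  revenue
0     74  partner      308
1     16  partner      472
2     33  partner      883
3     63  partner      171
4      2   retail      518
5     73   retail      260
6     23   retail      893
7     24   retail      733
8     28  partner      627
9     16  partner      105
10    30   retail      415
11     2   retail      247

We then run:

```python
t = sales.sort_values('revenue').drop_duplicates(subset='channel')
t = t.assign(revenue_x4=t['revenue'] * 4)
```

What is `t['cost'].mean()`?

9.0

sort by revenue:
    cost  channel  revenue
9     16  partner      105
3     63  partner      171
11     2   retail      247
5     73   retail      260
0     74  partner      308
10    30   retail      415
1     16  partner      472
4      2   retail      518
8     28  partner      627
7     24   retail      733
2     33  partner      883
6     23   retail      893
drop duplicate channel (keep=first):
    cost  channel  revenue
9     16  partner      105
11     2   retail      247
add column revenue_x4 = t['revenue'] * 4:
    cost  channel  revenue  revenue_x4
9     16  partner      105         420
11     2   retail      247         988
The mean of column 'cost' is 9.0.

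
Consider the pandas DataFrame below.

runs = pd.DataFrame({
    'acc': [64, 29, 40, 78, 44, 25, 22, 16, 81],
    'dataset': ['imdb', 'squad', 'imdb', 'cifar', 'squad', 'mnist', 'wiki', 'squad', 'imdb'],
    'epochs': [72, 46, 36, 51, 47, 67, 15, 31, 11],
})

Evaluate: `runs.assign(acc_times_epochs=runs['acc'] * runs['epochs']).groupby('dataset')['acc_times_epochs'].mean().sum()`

add column acc_times_epochs = runs['acc'] * runs['epochs']:
   acc dataset  epochs  acc_times_epochs
0   64    imdb      72              4608
1   29   squad      46              1334
2   40    imdb      36              1440
3   78   cifar      51              3978
4   44   squad      47              2068
5   25   mnist      67              1675
6   22    wiki      15               330
7   16   squad      31               496
8   81    imdb      11               891
group by dataset, mean of acc_times_epochs:
dataset
cifar    3978.000000
imdb     2313.000000
mnist    1675.000000
squad    1299.333333
wiki      330.000000
Name: acc_times_epochs, dtype: float64
Reading off the sum of the resulting series, we get 9595.33333333.

9595.33333333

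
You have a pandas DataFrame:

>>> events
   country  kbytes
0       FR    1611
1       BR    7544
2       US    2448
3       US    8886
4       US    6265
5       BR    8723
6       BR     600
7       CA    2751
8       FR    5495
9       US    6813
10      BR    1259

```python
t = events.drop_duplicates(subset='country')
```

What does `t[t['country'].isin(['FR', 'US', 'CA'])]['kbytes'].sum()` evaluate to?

drop duplicate country (keep=first):
  country  kbytes
0      FR    1611
1      BR    7544
2      US    2448
7      CA    2751
filter rows where country in ['FR', 'US', 'CA']:
  country  kbytes
0      FR    1611
2      US    2448
7      CA    2751
Then the sum of column 'kbytes': 6810

6810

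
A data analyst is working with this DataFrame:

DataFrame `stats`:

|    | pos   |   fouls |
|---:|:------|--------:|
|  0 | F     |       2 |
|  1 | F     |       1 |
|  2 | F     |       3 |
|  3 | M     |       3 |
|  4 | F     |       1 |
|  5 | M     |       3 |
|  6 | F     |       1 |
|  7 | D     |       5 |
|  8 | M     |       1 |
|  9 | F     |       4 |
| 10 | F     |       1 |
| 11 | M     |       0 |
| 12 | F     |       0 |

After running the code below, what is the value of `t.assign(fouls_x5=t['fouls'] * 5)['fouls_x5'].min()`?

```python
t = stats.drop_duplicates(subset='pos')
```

drop duplicate pos (keep=first):
  pos  fouls
0   F      2
3   M      3
7   D      5
add column fouls_x5 = t['fouls'] * 5:
  pos  fouls  fouls_x5
0   F      2        10
3   M      3        15
7   D      5        25
Hence 10.

10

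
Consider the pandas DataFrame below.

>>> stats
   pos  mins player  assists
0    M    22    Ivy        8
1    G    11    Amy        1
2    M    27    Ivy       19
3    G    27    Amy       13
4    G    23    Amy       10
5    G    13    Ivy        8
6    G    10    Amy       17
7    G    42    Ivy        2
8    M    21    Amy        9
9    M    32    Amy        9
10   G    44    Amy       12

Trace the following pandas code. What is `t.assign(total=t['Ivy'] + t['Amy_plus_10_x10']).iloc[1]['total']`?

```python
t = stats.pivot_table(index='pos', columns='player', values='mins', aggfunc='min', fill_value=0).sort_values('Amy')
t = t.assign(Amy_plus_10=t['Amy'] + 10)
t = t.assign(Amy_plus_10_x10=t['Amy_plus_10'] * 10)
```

pivot: rows=pos, cols=player, min(mins):
player  Amy  Ivy
pos             
G        10   13
M        21   22
sort by Amy:
player  Amy  Ivy
pos             
G        10   13
M        21   22
add column Amy_plus_10 = t['Amy'] + 10:
player  Amy  Ivy  Amy_plus_10
pos                          
G        10   13           20
M        21   22           31
add column Amy_plus_10_x10 = t['Amy_plus_10'] * 10:
player  Amy  Ivy  Amy_plus_10  Amy_plus_10_x10
pos                                           
G        10   13           20              200
M        21   22           31              310
add column total = t['Ivy'] + t['Amy_plus_10_x10']:
player  Amy  Ivy  Amy_plus_10  Amy_plus_10_x10  total
pos                                                  
G        10   13           20              200    213
M        21   22           31              310    332

332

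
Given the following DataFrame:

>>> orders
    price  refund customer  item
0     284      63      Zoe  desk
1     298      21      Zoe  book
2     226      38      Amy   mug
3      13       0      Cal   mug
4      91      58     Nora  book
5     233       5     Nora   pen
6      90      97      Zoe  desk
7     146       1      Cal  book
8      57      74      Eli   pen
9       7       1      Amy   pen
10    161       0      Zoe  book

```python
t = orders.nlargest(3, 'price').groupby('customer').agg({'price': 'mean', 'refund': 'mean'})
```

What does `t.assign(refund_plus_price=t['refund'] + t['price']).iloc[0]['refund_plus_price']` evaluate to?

take 3 rows with largest price:
   price  refund customer  item
1    298      21      Zoe  book
0    284      63      Zoe  desk
5    233       5     Nora   pen
group by customer: mean(price), mean(refund):
          price  refund
customer               
Nora      233.0     5.0
Zoe       291.0    42.0
add column refund_plus_price = t['refund'] + t['price']:
          price  refund  refund_plus_price
customer                                  
Nora      233.0     5.0              238.0
Zoe       291.0    42.0              333.0
The value at position 0, column 'refund_plus_price' is 238.0.

238.0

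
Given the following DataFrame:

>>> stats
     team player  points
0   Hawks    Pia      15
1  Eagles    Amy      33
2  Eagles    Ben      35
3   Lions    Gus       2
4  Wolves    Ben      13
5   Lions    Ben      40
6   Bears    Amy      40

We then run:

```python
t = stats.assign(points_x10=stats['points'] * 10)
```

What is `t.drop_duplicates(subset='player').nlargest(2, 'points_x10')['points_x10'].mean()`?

340.0

add column points_x10 = stats['points'] * 10:
     team player  points  points_x10
0   Hawks    Pia      15         150
1  Eagles    Amy      33         330
2  Eagles    Ben      35         350
3   Lions    Gus       2          20
4  Wolves    Ben      13         130
5   Lions    Ben      40         400
6   Bears    Amy      40         400
drop duplicate player (keep=first):
     team player  points  points_x10
0   Hawks    Pia      15         150
1  Eagles    Amy      33         330
2  Eagles    Ben      35         350
3   Lions    Gus       2          20
take 2 rows with largest points_x10:
     team player  points  points_x10
2  Eagles    Ben      35         350
1  Eagles    Amy      33         330
Reading off the mean of column 'points_x10', we get 340.0.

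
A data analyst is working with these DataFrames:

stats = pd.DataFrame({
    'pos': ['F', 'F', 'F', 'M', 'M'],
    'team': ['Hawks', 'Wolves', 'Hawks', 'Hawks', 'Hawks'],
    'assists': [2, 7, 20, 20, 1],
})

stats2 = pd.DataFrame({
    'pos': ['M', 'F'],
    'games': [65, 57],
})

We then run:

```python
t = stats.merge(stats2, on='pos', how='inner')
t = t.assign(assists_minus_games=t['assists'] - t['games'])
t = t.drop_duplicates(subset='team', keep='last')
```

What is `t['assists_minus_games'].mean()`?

merge on 'pos' (how='inner') → 5 rows:
  pos    team  assists  games
0   F   Hawks        2     57
1   F  Wolves        7     57
2   F   Hawks       20     57
3   M   Hawks       20     65
4   M   Hawks        1     65
add column assists_minus_games = t['assists'] - t['games']:
  pos    team  assists  games  assists_minus_games
0   F   Hawks        2     57                  -55
1   F  Wolves        7     57                  -50
2   F   Hawks       20     57                  -37
3   M   Hawks       20     65                  -45
4   M   Hawks        1     65                  -64
drop duplicate team (keep=last):
  pos    team  assists  games  assists_minus_games
1   F  Wolves        7     57                  -50
4   M   Hawks        1     65                  -64
mean of column 'assists_minus_games' → -57.0

-57.0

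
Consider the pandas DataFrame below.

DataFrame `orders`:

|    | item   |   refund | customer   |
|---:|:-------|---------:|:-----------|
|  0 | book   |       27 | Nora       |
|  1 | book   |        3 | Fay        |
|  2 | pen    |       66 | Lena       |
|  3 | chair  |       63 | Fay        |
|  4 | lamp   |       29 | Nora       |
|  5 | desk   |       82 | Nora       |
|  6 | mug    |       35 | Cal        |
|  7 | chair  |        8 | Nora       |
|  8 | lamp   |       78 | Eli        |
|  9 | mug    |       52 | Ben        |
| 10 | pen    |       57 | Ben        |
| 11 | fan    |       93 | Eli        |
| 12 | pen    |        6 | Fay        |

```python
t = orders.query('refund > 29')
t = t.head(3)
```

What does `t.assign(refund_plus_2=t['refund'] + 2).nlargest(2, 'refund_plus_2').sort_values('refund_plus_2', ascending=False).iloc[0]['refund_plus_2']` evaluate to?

filter rows where refund > 29:
     item  refund customer
2     pen      66     Lena
3   chair      63      Fay
5    desk      82     Nora
6     mug      35      Cal
8    lamp      78      Eli
9     mug      52      Ben
10    pen      57      Ben
11    fan      93      Eli
take first 3 rows:
    item  refund customer
2    pen      66     Lena
3  chair      63      Fay
5   desk      82     Nora
add column refund_plus_2 = t['refund'] + 2:
    item  refund customer  refund_plus_2
2    pen      66     Lena             68
3  chair      63      Fay             65
5   desk      82     Nora             84
take 2 rows with largest refund_plus_2:
   item  refund customer  refund_plus_2
5  desk      82     Nora             84
2   pen      66     Lena             68
sort by refund_plus_2 descending:
   item  refund customer  refund_plus_2
5  desk      82     Nora             84
2   pen      66     Lena             68

84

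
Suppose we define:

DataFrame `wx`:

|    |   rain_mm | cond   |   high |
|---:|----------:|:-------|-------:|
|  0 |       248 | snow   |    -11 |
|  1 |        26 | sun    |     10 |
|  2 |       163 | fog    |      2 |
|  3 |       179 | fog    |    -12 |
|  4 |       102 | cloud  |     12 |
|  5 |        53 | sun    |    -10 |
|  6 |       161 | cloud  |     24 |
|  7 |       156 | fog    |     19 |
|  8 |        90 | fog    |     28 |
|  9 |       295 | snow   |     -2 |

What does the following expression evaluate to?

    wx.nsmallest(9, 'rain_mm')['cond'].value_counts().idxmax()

take 9 rows with smallest rain_mm:
   rain_mm   cond  high
1       26    sun    10
5       53    sun   -10
8       90    fog    28
4      102  cloud    12
7      156    fog    19
6      161  cloud    24
2      163    fog     2
3      179    fog   -12
0      248   snow   -11
value_counts of cond:
cond
fog      4
sun      2
cloud    2
snow     1
Name: count, dtype: int64

fog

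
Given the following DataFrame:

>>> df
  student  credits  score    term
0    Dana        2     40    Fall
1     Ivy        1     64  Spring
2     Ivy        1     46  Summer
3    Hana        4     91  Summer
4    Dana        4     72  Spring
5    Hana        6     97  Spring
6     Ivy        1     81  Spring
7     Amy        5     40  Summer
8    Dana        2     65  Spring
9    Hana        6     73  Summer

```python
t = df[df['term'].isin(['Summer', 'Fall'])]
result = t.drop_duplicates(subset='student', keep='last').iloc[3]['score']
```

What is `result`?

73

filter rows where term in ['Summer', 'Fall']:
  student  credits  score    term
0    Dana        2     40    Fall
2     Ivy        1     46  Summer
3    Hana        4     91  Summer
7     Amy        5     40  Summer
9    Hana        6     73  Summer
drop duplicate student (keep=last):
  student  credits  score    term
0    Dana        2     40    Fall
2     Ivy        1     46  Summer
7     Amy        5     40  Summer
9    Hana        6     73  Summer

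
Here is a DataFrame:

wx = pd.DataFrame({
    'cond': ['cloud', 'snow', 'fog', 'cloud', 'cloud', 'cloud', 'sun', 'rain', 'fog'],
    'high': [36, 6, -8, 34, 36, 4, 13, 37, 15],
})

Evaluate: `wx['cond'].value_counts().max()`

value_counts of cond:
cond
cloud    4
fog      2
snow     1
sun      1
rain     1
Name: count, dtype: int64

4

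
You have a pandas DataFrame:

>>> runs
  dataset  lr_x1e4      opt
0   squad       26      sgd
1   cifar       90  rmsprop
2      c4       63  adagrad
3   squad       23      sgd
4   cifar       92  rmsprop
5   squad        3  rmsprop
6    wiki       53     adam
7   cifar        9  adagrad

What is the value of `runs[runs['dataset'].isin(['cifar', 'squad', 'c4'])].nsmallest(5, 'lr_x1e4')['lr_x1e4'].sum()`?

124

filter rows where dataset in ['cifar', 'squad', 'c4']:
  dataset  lr_x1e4      opt
0   squad       26      sgd
1   cifar       90  rmsprop
2      c4       63  adagrad
3   squad       23      sgd
4   cifar       92  rmsprop
5   squad        3  rmsprop
7   cifar        9  adagrad
take 5 rows with smallest lr_x1e4:
  dataset  lr_x1e4      opt
5   squad        3  rmsprop
7   cifar        9  adagrad
3   squad       23      sgd
0   squad       26      sgd
2      c4       63  adagrad
So sum() = 124.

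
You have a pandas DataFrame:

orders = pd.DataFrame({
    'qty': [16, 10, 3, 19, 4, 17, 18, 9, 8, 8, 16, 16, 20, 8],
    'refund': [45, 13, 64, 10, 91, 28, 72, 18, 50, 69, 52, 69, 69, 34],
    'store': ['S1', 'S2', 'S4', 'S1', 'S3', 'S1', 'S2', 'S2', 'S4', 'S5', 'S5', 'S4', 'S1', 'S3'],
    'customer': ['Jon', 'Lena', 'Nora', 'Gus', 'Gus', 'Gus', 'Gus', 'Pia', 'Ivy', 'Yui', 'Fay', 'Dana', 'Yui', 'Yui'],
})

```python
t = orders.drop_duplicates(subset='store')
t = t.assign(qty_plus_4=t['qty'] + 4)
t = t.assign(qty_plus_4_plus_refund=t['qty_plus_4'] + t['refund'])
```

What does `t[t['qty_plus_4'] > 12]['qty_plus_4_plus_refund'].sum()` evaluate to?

92

drop duplicate store (keep=first):
   qty  refund store customer
0   16      45    S1      Jon
1   10      13    S2     Lena
2    3      64    S4     Nora
4    4      91    S3      Gus
9    8      69    S5      Yui
add column qty_plus_4 = t['qty'] + 4:
   qty  refund store customer  qty_plus_4
0   16      45    S1      Jon          20
1   10      13    S2     Lena          14
2    3      64    S4     Nora           7
4    4      91    S3      Gus           8
9    8      69    S5      Yui          12
add column qty_plus_4_plus_refund = t['qty_plus_4'] + t['refund']:
   qty  refund store customer  qty_plus_4  qty_plus_4_plus_refund
0   16      45    S1      Jon          20                      65
1   10      13    S2     Lena          14                      27
2    3      64    S4     Nora           7                      71
4    4      91    S3      Gus           8                      99
9    8      69    S5      Yui          12                      81
filter rows where qty_plus_4 > 12:
   qty  refund store customer  qty_plus_4  qty_plus_4_plus_refund
0   16      45    S1      Jon          20                      65
1   10      13    S2     Lena          14                      27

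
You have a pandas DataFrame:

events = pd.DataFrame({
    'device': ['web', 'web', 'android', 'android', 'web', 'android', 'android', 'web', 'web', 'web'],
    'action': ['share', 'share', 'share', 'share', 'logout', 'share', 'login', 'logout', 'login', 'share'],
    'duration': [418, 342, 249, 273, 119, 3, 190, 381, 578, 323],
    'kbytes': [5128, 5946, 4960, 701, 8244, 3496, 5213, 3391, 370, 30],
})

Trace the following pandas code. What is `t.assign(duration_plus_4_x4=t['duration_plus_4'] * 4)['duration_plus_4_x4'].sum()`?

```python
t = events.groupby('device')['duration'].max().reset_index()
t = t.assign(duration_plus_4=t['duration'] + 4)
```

3436

group by device, max of duration:
device
android    273
web        578
Name: duration, dtype: int64
reset_index():
    device  duration
0  android       273
1      web       578
add column duration_plus_4 = t['duration'] + 4:
    device  duration  duration_plus_4
0  android       273              277
1      web       578              582
add column duration_plus_4_x4 = t['duration_plus_4'] * 4:
    device  duration  duration_plus_4  duration_plus_4_x4
0  android       273              277                1108
1      web       578              582                2328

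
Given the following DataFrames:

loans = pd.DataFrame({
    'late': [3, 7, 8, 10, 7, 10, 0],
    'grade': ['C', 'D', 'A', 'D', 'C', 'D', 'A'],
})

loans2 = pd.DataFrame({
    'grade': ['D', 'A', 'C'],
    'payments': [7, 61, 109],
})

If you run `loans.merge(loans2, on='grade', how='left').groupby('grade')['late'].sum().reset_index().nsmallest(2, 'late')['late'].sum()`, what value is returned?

merge on 'grade' (how='left') → 7 rows:
   late grade  payments
0     3     C       109
1     7     D         7
2     8     A        61
3    10     D         7
4     7     C       109
5    10     D         7
6     0     A        61
group by grade, sum of late:
grade
A     8
C    10
D    27
Name: late, dtype: int64
reset_index():
  grade  late
0     A     8
1     C    10
2     D    27
take 2 rows with smallest late:
  grade  late
0     A     8
1     C    10

18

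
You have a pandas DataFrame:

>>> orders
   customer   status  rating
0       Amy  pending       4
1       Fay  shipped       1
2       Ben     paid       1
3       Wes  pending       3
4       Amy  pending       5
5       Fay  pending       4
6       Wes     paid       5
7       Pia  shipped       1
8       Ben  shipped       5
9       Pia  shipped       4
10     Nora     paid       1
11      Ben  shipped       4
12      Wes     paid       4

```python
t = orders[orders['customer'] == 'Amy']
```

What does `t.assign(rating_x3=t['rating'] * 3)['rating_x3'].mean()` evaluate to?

13.5

filter rows where customer == 'Amy':
  customer   status  rating
0      Amy  pending       4
4      Amy  pending       5
add column rating_x3 = t['rating'] * 3:
  customer   status  rating  rating_x3
0      Amy  pending       4         12
4      Amy  pending       5         15
Taking the mean of column 'rating_x3' gives 13.5.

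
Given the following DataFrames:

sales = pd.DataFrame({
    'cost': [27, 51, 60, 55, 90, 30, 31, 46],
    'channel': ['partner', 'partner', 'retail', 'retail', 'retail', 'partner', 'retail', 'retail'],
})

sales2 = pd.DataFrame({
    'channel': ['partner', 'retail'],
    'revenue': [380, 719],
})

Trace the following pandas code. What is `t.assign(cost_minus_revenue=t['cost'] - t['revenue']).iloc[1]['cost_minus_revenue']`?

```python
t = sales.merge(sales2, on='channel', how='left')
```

-329

merge on 'channel' (how='left') → 8 rows:
   cost  channel  revenue
0    27  partner      380
1    51  partner      380
2    60   retail      719
3    55   retail      719
4    90   retail      719
5    30  partner      380
6    31   retail      719
7    46   retail      719
add column cost_minus_revenue = t['cost'] - t['revenue']:
   cost  channel  revenue  cost_minus_revenue
0    27  partner      380                -353
1    51  partner      380                -329
2    60   retail      719                -659
3    55   retail      719                -664
4    90   retail      719                -629
5    30  partner      380                -350
6    31   retail      719                -688
7    46   retail      719                -673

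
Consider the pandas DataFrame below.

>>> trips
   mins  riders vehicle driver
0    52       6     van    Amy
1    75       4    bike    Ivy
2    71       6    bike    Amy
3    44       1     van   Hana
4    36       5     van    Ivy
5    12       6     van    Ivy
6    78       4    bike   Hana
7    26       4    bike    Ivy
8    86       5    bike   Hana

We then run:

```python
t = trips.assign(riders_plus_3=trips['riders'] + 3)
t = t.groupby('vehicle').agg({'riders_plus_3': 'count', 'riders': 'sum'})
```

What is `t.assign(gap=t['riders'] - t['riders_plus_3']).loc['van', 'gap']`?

14

add column riders_plus_3 = trips['riders'] + 3:
   mins  riders vehicle driver  riders_plus_3
0    52       6     van    Amy              9
1    75       4    bike    Ivy              7
2    71       6    bike    Amy              9
3    44       1     van   Hana              4
4    36       5     van    Ivy              8
5    12       6     van    Ivy              9
6    78       4    bike   Hana              7
7    26       4    bike    Ivy              7
8    86       5    bike   Hana              8
group by vehicle: count(riders_plus_3), sum(riders):
         riders_plus_3  riders
vehicle                       
bike                 5      23
van                  4      18
add column gap = t['riders'] - t['riders_plus_3']:
         riders_plus_3  riders  gap
vehicle                            
bike                 5      23   18
van                  4      18   14
Finally, value at row 'van', column 'gap' = 14.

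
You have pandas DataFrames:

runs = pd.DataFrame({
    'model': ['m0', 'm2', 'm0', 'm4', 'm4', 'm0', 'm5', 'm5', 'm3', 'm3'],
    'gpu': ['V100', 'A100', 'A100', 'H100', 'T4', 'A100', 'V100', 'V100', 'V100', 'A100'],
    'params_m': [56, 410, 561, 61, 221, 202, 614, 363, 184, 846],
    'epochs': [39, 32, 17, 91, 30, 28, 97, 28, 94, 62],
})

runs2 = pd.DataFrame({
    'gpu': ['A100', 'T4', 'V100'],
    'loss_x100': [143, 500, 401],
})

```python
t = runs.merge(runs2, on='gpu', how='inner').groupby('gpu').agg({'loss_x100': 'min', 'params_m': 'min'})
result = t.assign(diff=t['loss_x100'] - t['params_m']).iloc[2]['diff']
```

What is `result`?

345

merge on 'gpu' (how='inner') → 9 rows:
  model   gpu  params_m  epochs  loss_x100
0    m0  V100        56      39        401
1    m2  A100       410      32        143
2    m0  A100       561      17        143
3    m4    T4       221      30        500
4    m0  A100       202      28        143
5    m5  V100       614      97        401
6    m5  V100       363      28        401
7    m3  V100       184      94        401
8    m3  A100       846      62        143
group by gpu: min(loss_x100), min(params_m):
      loss_x100  params_m
gpu                      
A100        143       202
T4          500       221
V100        401        56
add column diff = t['loss_x100'] - t['params_m']:
      loss_x100  params_m  diff
gpu                            
A100        143       202   -59
T4          500       221   279
V100        401        56   345
Finally, value at position 2, column 'diff' = 345.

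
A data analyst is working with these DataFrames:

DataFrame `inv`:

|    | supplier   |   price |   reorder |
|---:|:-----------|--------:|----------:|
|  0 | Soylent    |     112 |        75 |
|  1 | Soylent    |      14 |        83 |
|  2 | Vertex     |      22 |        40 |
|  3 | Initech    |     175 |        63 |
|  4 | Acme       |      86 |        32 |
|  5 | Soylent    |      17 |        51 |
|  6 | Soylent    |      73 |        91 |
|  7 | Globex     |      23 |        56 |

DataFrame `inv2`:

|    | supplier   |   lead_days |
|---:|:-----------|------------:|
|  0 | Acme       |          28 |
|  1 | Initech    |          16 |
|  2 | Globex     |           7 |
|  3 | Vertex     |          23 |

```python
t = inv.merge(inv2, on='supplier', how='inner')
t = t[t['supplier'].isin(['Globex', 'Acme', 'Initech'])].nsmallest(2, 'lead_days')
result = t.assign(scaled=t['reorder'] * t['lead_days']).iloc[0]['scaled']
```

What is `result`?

392

merge on 'supplier' (how='inner') → 4 rows:
  supplier  price  reorder  lead_days
0   Vertex     22       40         23
1  Initech    175       63         16
2     Acme     86       32         28
3   Globex     23       56          7
filter rows where supplier in ['Globex', 'Acme', 'Initech']:
  supplier  price  reorder  lead_days
1  Initech    175       63         16
2     Acme     86       32         28
3   Globex     23       56          7
take 2 rows with smallest lead_days:
  supplier  price  reorder  lead_days
3   Globex     23       56          7
1  Initech    175       63         16
add column scaled = t['reorder'] * t['lead_days']:
  supplier  price  reorder  lead_days  scaled
3   Globex     23       56          7     392
1  Initech    175       63         16    1008
Taking the value at position 0, column 'scaled' gives 392.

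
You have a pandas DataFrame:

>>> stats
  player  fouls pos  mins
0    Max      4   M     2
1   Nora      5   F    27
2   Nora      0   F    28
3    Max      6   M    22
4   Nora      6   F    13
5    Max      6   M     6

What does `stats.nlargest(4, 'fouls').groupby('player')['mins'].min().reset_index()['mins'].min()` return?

take 4 rows with largest fouls:
  player  fouls pos  mins
3    Max      6   M    22
4   Nora      6   F    13
5    Max      6   M     6
1   Nora      5   F    27
group by player, min of mins:
player
Max      6
Nora    13
Name: mins, dtype: int64
reset_index():
  player  mins
0    Max     6
1   Nora    13
Finally, min of column 'mins' = 6.

6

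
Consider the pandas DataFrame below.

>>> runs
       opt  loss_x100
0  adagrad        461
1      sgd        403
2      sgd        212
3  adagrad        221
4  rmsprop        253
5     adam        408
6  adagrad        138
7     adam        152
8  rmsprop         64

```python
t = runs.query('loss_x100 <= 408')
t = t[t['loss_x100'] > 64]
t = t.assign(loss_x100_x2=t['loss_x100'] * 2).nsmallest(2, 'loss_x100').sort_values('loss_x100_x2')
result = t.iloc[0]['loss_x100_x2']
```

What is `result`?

filter rows where loss_x100 <= 408:
       opt  loss_x100
1      sgd        403
2      sgd        212
3  adagrad        221
4  rmsprop        253
5     adam        408
6  adagrad        138
7     adam        152
8  rmsprop         64
filter rows where loss_x100 > 64:
       opt  loss_x100
1      sgd        403
2      sgd        212
3  adagrad        221
4  rmsprop        253
5     adam        408
6  adagrad        138
7     adam        152
add column loss_x100_x2 = t['loss_x100'] * 2:
       opt  loss_x100  loss_x100_x2
1      sgd        403           806
2      sgd        212           424
3  adagrad        221           442
4  rmsprop        253           506
5     adam        408           816
6  adagrad        138           276
7     adam        152           304
take 2 rows with smallest loss_x100:
       opt  loss_x100  loss_x100_x2
6  adagrad        138           276
7     adam        152           304
sort by loss_x100_x2:
       opt  loss_x100  loss_x100_x2
6  adagrad        138           276
7     adam        152           304
value at position 0, column 'loss_x100_x2' → 276

276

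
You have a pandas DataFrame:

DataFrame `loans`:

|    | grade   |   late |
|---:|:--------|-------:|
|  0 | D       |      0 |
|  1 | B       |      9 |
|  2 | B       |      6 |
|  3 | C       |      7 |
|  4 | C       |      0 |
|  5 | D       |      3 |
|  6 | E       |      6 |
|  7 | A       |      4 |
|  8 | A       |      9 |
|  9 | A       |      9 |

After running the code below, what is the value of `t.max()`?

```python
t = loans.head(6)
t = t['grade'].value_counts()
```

take first 6 rows:
  grade  late
0     D     0
1     B     9
2     B     6
3     C     7
4     C     0
5     D     3
value_counts of grade:
grade
D    2
B    2
C    2
Name: count, dtype: int64
So max() = 2.

2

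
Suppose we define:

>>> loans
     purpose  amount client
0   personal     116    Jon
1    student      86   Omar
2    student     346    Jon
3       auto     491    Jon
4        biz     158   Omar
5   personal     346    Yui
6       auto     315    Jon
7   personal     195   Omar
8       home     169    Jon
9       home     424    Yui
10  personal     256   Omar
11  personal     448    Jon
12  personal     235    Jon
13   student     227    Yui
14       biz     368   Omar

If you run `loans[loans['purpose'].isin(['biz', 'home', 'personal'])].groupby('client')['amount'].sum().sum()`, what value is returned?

2715

filter rows where purpose in ['biz', 'home', 'personal']:
     purpose  amount client
0   personal     116    Jon
4        biz     158   Omar
5   personal     346    Yui
7   personal     195   Omar
8       home     169    Jon
9       home     424    Yui
10  personal     256   Omar
11  personal     448    Jon
12  personal     235    Jon
14       biz     368   Omar
group by client, sum of amount:
client
Jon     968
Omar    977
Yui     770
Name: amount, dtype: int64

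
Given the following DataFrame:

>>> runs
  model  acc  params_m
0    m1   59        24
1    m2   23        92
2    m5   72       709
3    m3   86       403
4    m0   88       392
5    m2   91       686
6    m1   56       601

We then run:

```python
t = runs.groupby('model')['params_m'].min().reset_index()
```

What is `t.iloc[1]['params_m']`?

24

group by model, min of params_m:
model
m0    392
m1     24
m2     92
m3    403
m5    709
Name: params_m, dtype: int64
reset_index():
  model  params_m
0    m0       392
1    m1        24
2    m2        92
3    m3       403
4    m5       709
Reading off the value at position 1, column 'params_m', we get 24.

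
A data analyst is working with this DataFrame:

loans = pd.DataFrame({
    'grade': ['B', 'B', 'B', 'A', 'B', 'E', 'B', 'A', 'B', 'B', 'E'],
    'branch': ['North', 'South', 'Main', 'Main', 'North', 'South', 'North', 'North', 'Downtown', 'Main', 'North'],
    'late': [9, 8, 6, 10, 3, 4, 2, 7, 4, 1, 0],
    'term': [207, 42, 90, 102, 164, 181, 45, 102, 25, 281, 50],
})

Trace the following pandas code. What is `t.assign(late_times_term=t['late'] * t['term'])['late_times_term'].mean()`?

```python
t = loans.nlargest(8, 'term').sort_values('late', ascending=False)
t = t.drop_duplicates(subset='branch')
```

1202.33333333

take 8 rows with largest term:
   grade branch  late  term
9      B   Main     1   281
0      B  North     9   207
5      E  South     4   181
4      B  North     3   164
3      A   Main    10   102
7      A  North     7   102
2      B   Main     6    90
10     E  North     0    50
sort by late descending:
   grade branch  late  term
3      A   Main    10   102
0      B  North     9   207
7      A  North     7   102
2      B   Main     6    90
5      E  South     4   181
4      B  North     3   164
9      B   Main     1   281
10     E  North     0    50
drop duplicate branch (keep=first):
  grade branch  late  term
3     A   Main    10   102
0     B  North     9   207
5     E  South     4   181
add column late_times_term = t['late'] * t['term']:
  grade branch  late  term  late_times_term
3     A   Main    10   102             1020
0     B  North     9   207             1863
5     E  South     4   181              724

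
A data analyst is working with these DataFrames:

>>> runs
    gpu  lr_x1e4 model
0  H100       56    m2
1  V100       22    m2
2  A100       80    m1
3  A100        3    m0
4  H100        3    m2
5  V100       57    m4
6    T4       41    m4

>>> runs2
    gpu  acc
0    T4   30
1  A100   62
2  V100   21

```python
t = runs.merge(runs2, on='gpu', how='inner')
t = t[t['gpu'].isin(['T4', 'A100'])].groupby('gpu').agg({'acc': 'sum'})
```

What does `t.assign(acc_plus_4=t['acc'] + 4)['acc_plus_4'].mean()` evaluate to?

merge on 'gpu' (how='inner') → 5 rows:
    gpu  lr_x1e4 model  acc
0  V100       22    m2   21
1  A100       80    m1   62
2  A100        3    m0   62
3  V100       57    m4   21
4    T4       41    m4   30
filter rows where gpu in ['T4', 'A100']:
    gpu  lr_x1e4 model  acc
1  A100       80    m1   62
2  A100        3    m0   62
4    T4       41    m4   30
group by gpu, sum of acc:
      acc
gpu      
A100  124
T4     30
add column acc_plus_4 = t['acc'] + 4:
      acc  acc_plus_4
gpu                  
A100  124         128
T4     30          34
Finally, mean of column 'acc_plus_4' = 81.0.

81.0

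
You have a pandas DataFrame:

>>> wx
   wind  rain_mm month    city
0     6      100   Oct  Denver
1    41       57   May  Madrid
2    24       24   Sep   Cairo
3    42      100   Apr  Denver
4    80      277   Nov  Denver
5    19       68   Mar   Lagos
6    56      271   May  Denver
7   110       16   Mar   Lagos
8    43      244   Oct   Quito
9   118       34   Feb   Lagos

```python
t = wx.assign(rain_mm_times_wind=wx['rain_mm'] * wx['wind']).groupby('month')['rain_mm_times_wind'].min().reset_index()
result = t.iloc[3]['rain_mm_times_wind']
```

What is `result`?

2337

add column rain_mm_times_wind = wx['rain_mm'] * wx['wind']:
   wind  rain_mm month    city  rain_mm_times_wind
0     6      100   Oct  Denver                 600
1    41       57   May  Madrid                2337
2    24       24   Sep   Cairo                 576
3    42      100   Apr  Denver                4200
4    80      277   Nov  Denver               22160
5    19       68   Mar   Lagos                1292
6    56      271   May  Denver               15176
7   110       16   Mar   Lagos                1760
8    43      244   Oct   Quito               10492
9   118       34   Feb   Lagos                4012
group by month, min of rain_mm_times_wind:
month
Apr     4200
Feb     4012
Mar     1292
May     2337
Nov    22160
Oct      600
Sep      576
Name: rain_mm_times_wind, dtype: int64
reset_index():
  month  rain_mm_times_wind
0   Apr                4200
1   Feb                4012
2   Mar                1292
3   May                2337
4   Nov               22160
5   Oct                 600
6   Sep                 576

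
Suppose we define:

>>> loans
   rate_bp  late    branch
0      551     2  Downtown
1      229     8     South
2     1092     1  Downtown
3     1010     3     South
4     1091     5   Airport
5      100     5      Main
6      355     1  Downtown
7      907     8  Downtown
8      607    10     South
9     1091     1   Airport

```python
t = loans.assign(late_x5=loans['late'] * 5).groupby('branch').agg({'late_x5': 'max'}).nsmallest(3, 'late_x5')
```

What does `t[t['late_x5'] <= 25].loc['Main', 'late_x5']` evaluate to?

25

add column late_x5 = loans['late'] * 5:
   rate_bp  late    branch  late_x5
0      551     2  Downtown       10
1      229     8     South       40
2     1092     1  Downtown        5
3     1010     3     South       15
4     1091     5   Airport       25
5      100     5      Main       25
6      355     1  Downtown        5
7      907     8  Downtown       40
8      607    10     South       50
9     1091     1   Airport        5
group by branch, max of late_x5:
          late_x5
branch           
Airport        25
Downtown       40
Main           25
South          50
take 3 rows with smallest late_x5:
          late_x5
branch           
Airport        25
Main           25
Downtown       40
filter rows where late_x5 <= 25:
         late_x5
branch          
Airport       25
Main          25
Hence 25.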